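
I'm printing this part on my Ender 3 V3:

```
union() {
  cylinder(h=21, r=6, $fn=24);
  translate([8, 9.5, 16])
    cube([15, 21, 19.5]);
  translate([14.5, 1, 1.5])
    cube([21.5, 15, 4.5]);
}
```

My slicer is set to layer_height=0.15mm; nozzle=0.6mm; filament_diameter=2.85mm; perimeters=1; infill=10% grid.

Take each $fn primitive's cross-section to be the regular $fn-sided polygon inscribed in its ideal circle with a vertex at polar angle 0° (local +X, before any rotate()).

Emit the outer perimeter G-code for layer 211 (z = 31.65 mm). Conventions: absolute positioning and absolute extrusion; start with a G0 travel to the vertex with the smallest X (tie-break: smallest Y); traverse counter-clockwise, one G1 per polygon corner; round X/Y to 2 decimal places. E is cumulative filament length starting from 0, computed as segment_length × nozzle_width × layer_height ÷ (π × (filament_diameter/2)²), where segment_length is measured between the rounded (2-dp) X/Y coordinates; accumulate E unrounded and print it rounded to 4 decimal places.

G0 X8.00 Y9.50 Z31.65
G1 X23.00 Y9.50 E0.2116
G1 X23.00 Y30.50 E0.5079
G1 X8.00 Y30.50 E0.7195
G1 X8.00 Y9.50 E1.0158

At z = 31.65 mm: the cylinder is not intersected at this z (z outside [0, 21]); the cube at (8, 9.5) is present — its section is the full 15×21 rectangle; the cube at (14.5, 1) does not reach this height (z outside [1.5, 6]); Combining (union): only the 15×21 cube at (8, 9.5) is present, so the union is just that shape — 1 connected region. The outline is a single polygon with 4 vertices. Extrusion per mm of travel: 0.6 × 0.15 / (π × 1.425²) = 0.014108. Accumulating E over each segment gives final E = 1.0158.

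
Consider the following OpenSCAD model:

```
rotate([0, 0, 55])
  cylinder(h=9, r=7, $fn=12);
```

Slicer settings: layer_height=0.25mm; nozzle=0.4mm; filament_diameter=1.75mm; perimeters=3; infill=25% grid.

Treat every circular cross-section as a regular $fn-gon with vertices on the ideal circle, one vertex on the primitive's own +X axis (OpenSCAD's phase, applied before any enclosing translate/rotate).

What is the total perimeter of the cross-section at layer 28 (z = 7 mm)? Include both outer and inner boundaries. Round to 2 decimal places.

43.48 mm

At z = 7 mm: the r=7 cylinder gives a regular 12-gon of circumradius 7 (constant along its height) (perimeter = 2·12·7.000·sin(180°/12) = 43.48 mm); (rotated 55° about Z; rotation is an isometry so areas/perimeters/island counts are preserved). Overall, the cross-section is a single solid region. Total boundary length (outer) = 43.48 mm.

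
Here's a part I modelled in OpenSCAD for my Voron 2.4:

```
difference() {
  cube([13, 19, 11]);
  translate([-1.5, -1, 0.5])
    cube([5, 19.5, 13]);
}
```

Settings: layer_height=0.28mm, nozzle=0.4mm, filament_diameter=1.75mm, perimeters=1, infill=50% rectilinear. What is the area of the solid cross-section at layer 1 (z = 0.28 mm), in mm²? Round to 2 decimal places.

At z = 0.28 mm: the cube is present — its section is the full 13×19 rectangle (area 247.00 mm²); the cube at (-1.5, -1) is not intersected at this z (z outside [0.5, 13.5]); Taking the first minus the rest: none of the subtracted shapes is present at this height, so the 13×19 cube is unchanged — area = 247.00 mm². Overall, the cross-section is a single solid region. Net area = 247.00 mm².

247.00 mm²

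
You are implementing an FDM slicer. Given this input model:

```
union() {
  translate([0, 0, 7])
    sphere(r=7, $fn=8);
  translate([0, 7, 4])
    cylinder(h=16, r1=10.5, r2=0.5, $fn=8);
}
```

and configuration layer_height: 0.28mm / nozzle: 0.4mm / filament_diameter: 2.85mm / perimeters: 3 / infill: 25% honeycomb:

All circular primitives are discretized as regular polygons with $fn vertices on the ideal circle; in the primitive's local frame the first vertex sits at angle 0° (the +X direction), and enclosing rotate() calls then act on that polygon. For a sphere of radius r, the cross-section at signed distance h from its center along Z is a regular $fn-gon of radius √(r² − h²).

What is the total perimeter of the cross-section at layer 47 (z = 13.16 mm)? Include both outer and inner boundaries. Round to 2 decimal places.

At z = 13.16 mm: the r=7 sphere contributes a regular 8-gon of circumradius √(7²−6.16²) = 3.325 (perimeter = 2·8·3.325·sin(180°/8) = 20.36 mm); the cone at (0, 7) contributes a regular 8-gon of circumradius 4.775 (interpolated between r1=10.5 and r2=0.5 at t=0.573) (perimeter = 2·8·4.775·sin(180°/8) = 29.24 mm); Taking the union: the regions partially overlap (shared area 1.46 mm²), so the edge portions inside another operand are dropped and the merged outline is re-measured after clipping — boundary = 43.85 mm. Overall, the cross-section is a single solid region. Total boundary length (outer) = 43.85 mm.

43.85 mm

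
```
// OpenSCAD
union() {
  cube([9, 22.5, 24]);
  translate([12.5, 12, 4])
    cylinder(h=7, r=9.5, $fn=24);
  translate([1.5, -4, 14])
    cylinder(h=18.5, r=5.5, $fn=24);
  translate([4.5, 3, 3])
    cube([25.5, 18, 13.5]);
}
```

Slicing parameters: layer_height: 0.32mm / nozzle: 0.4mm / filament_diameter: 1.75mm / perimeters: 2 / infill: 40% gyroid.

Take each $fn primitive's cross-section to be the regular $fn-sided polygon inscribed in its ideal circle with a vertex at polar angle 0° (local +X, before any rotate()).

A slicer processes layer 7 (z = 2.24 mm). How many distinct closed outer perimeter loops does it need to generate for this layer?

At z = 2.24 mm: the cube (footprint 9×22.5) is included at this height; the cylinder at (12.5, 12) does not reach this height (z outside [4, 11]); the cylinder at (1.5, -4) is absent (z outside [14, 32.5]); the cube at (4.5, 3) is absent (z outside [3, 16.5]); Combining (union): only the 9×22.5 cube is present, so the union is just that shape — 1 connected region. The result has 1 disconnected region.

1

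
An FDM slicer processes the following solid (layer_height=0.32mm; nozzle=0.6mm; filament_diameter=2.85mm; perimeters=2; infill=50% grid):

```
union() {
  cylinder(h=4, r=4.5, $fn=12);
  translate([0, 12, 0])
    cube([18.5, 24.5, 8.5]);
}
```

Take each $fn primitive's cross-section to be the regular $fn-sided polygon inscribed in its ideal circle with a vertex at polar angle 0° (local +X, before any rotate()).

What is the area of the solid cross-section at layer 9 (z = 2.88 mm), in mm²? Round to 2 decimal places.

514.00 mm²

At z = 2.88 mm: the r=4.5 cylinder contributes a regular 12-gon of circumradius 4.5 (area = (12/2)·4.500²·sin(360°/12) = 60.75 mm²); the 18.5×24.5 cube at (0, 12) contributes its full rectangle (area 453.25 mm²); Taking the union: the 2 present regions are separate (no shared area or edge), so areas and boundary lengths simply add and each stays a separate island — area = 514.00 mm². Overall, the cross-section has 2 separate islands. Net area = 514.00 mm².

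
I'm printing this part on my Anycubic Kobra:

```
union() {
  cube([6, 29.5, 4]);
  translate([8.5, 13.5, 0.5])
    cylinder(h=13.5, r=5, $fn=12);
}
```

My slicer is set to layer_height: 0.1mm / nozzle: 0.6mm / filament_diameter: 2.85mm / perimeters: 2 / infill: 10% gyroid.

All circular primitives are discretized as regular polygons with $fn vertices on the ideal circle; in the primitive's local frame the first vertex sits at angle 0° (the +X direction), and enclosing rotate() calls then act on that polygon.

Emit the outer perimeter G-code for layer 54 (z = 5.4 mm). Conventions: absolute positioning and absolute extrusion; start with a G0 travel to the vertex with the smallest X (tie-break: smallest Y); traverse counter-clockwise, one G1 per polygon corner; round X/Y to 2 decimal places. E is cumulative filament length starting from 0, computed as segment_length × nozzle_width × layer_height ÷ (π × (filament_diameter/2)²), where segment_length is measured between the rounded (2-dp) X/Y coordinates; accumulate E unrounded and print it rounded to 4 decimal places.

G0 X3.50 Y13.50 Z5.40
G1 X4.17 Y11.00 E0.0243
G1 X6.00 Y9.17 E0.0487
G1 X8.50 Y8.50 E0.0730
G1 X11.00 Y9.17 E0.0974
G1 X12.83 Y11.00 E0.1217
G1 X13.50 Y13.50 E0.1461
G1 X12.83 Y16.00 E0.1704
G1 X11.00 Y17.83 E0.1947
G1 X8.50 Y18.50 E0.2191
G1 X6.00 Y17.83 E0.2434
G1 X4.17 Y16.00 E0.2678
G1 X3.50 Y13.50 E0.2921

At z = 5.4 mm: the cube is not intersected at this z (z outside [0, 4]); the r=5 cylinder at (8.5, 13.5) gives a regular 12-gon of circumradius 5 (constant along its height); Taking the union: only the r=5 cylinder at (8.5, 13.5) is present, so the union is just that shape — 1 connected region. The outline is a single polygon with 12 vertices. Extrusion per mm of travel: 0.6 × 0.1 / (π × 1.425²) = 0.009405. Accumulating E over each segment gives final E = 0.2921.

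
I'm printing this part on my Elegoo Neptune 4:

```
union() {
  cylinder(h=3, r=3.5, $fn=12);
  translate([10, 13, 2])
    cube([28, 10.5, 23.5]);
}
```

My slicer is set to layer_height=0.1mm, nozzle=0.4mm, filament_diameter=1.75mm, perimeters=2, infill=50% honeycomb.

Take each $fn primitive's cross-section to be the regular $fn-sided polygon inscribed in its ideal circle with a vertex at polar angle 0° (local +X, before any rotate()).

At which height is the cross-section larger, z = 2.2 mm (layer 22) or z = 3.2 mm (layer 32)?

layer 22 (z = 2.2 mm)

Layer 22 (z = 2.2): the cylinder: section is a regular 12-gon, circumradius r=3.5 (area = (12/2)·3.500²·sin(360°/12) = 36.75 mm²); the cube at (10, 13) is present — its section is the full 28×10.5 rectangle (area 294.00 mm²); Combining (union): the 2 present regions are separate (no shared area or edge), so areas and boundary lengths simply add and each stays a separate island — area = 330.75 mm². So its area = 330.75 mm². Layer 32 (z = 3.2): the cylinder is not intersected at this z (z outside [0, 3]); the cube at (10, 13) (footprint 28×10.5) is included at this height (area 294.00 mm²); Combining (union): only the 28×10.5 cube at (10, 13) is present, so the union is just that shape — area = 294.00 mm². So its area = 294.00 mm². Layer 22 is larger (330.75 vs 294.00 mm²).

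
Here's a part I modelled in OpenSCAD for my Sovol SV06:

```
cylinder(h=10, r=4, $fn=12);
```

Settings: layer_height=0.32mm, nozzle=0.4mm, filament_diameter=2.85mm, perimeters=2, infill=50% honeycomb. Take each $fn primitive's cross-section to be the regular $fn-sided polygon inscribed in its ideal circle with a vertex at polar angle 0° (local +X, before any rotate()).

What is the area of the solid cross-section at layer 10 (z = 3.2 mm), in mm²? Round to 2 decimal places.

At z = 3.2 mm: the cylinder: section is a regular 12-gon, circumradius r=4 (area = (12/2)·4.000²·sin(360°/12) = 48.00 mm²). Overall, the cross-section is a single solid region. Net area = 48.00 mm².

48.00 mm²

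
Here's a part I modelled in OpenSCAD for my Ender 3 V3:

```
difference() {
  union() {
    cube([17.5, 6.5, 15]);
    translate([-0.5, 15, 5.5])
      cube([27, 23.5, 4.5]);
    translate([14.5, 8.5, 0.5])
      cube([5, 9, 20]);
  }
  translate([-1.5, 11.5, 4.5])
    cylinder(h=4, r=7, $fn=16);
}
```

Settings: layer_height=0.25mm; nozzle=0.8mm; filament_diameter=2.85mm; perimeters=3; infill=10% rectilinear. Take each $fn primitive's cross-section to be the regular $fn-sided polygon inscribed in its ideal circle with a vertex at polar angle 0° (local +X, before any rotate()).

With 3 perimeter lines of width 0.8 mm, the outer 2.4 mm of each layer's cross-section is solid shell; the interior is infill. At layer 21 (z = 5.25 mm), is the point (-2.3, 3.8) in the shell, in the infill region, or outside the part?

outside

At z = 5.25 mm: the 17.5×6.5 cube contributes its full rectangle; the cube at (-0.5, 15) is not intersected at this z (z outside [5.5, 10]); the cube at (14.5, 8.5) is present — its section is the full 5×9 rectangle; Combining (union): the 2 present regions are separate (no shared area or edge), so areas and boundary lengths simply add and each stays a separate island — 2 connected regions; the r=7 cylinder at (-1.5, 11.5) contributes a regular 16-gon of circumradius 7; Taking the first minus the rest: starting from the result so far, the r=7 cylinder at (-1.5, 11.5) partially overlaps it — only the 3.48 mm² overlap (of its 150.01 mm²) is removed, clipping the outline — 2 connected regions. Overall, the cross-section has 2 separate islands. The nearest boundary edge runs (0.00, 0.00)→(0.00, 4.80); distance from the point to it = 2.30 mm. The point is not inside any of the regions above, so it lies outside the cross-section (2.30 mm from the nearest boundary).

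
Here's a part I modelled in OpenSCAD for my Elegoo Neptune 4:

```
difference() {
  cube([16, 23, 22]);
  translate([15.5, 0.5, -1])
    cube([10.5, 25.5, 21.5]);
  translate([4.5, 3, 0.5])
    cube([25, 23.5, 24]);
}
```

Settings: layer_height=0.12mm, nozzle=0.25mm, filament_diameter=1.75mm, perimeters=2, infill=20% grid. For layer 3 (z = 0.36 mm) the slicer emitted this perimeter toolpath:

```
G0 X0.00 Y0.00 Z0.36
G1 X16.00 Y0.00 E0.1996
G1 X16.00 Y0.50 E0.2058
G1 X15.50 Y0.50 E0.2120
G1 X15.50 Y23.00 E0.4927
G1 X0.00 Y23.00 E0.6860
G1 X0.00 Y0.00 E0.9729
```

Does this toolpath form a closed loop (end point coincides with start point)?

Start point (G0): (0.00, 0.00). End point (last G1): the path returns to the start — closed.

yes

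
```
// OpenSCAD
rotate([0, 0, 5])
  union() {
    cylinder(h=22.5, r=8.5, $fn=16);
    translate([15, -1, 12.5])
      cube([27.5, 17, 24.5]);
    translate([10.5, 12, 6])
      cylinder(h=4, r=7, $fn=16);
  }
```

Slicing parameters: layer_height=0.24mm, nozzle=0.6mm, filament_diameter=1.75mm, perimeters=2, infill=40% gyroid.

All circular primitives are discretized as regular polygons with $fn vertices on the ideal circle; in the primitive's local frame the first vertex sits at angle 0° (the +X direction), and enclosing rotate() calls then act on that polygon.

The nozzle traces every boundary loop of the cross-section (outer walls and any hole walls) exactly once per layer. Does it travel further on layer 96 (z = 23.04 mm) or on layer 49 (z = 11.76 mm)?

layer 96 (z = 23.04 mm)

Layer 96 (z = 23.04): the cylinder does not reach this height (z outside [0, 22.5]); the cube at (15, -1) is present — its section is the full 27.5×17 rectangle (perimeter 89.00 mm); the cylinder at (10.5, 12) is not intersected at this z (z outside [6, 10]); Merging all regions: only the 27.5×17 cube at (15, -1) is present, so the union is just that shape — boundary = 89.00 mm; (rotated 5° about Z; rotation is an isometry so areas/perimeters/island counts are preserved). So its perimeter = 89.00 mm. Layer 49 (z = 11.76): the r=8.5 cylinder gives a regular 16-gon of circumradius 8.5 (constant along its height) (perimeter = 2·16·8.500·sin(180°/16) = 53.06 mm); the cube at (15, -1) is not intersected at this z (z outside [12.5, 37]); the cylinder at (10.5, 12) does not reach this height (z outside [6, 10]); Merging all regions: only the r=8.5 cylinder is present, so the union is just that shape — boundary = 53.06 mm; (rotated 5° about Z; rotation is an isometry so areas/perimeters/island counts are preserved). So its perimeter = 53.06 mm. Layer 96 is larger (89.00 vs 53.06 mm).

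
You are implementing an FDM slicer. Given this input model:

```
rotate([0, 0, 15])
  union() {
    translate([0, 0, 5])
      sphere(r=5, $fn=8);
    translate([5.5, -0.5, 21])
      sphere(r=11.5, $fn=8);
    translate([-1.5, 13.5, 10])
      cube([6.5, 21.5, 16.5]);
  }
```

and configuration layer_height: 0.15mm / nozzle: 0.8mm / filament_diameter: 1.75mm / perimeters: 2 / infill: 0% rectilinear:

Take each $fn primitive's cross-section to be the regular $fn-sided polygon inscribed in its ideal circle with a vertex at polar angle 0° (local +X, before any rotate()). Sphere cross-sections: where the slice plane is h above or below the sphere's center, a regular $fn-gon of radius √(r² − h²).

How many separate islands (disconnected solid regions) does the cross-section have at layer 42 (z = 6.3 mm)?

At z = 6.3 mm: the sphere: section is a regular 8-gon, circumradius = √(r²−h²) = √(5²−1.3²) = 4.828; the sphere at (5.5, -0.5) is absent (|z−center|=14.700 > r=11.5); the cube at (-1.5, 13.5) does not reach this height (z outside [10, 26.5]); Taking the union: only the r=5 sphere is present, so the union is just that shape — 1 connected region; (rotated 15° about Z; rotation is an isometry so areas/perimeters/island counts are preserved). Overall, the cross-section is a single solid region. Island count = 1.

1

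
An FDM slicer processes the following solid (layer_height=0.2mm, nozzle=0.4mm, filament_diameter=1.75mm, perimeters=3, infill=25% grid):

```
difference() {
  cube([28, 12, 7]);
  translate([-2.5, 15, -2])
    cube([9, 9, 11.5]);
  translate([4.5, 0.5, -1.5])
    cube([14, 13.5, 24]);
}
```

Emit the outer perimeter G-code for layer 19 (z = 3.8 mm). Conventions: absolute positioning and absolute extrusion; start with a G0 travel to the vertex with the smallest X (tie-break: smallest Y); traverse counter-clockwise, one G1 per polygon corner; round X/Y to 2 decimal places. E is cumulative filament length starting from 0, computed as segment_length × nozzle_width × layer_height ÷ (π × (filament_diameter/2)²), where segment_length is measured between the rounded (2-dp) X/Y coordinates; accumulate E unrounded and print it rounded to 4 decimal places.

G0 X0.00 Y0.00 Z3.80
G1 X28.00 Y0.00 E0.9313
G1 X28.00 Y12.00 E1.3304
G1 X18.50 Y12.00 E1.6464
G1 X18.50 Y0.50 E2.0289
G1 X4.50 Y0.50 E2.4945
G1 X4.50 Y12.00 E2.8770
G1 X0.00 Y12.00 E3.0267
G1 X0.00 Y0.00 E3.4258

At z = 3.8 mm: the 28×12 cube contributes its full rectangle; the 9×9 cube at (-2.5, 15) contributes its full rectangle; the cube at (4.5, 0.5) (footprint 14×13.5) is included at this height; Subtracting the remaining from the first: starting from the 28×12 cube, the 9×9 cube at (-2.5, 15) misses the remaining region (no effect); the 14×13.5 cube at (4.5, 0.5) partially overlaps it — only the 161.00 mm² overlap (of its 189.00 mm²) is removed, clipping the outline — 1 connected region. The outline is a single polygon with 8 vertices. Extrusion per mm of travel: 0.4 × 0.2 / (π × 0.875²) = 0.033260. Accumulating E over each segment gives final E = 3.4258.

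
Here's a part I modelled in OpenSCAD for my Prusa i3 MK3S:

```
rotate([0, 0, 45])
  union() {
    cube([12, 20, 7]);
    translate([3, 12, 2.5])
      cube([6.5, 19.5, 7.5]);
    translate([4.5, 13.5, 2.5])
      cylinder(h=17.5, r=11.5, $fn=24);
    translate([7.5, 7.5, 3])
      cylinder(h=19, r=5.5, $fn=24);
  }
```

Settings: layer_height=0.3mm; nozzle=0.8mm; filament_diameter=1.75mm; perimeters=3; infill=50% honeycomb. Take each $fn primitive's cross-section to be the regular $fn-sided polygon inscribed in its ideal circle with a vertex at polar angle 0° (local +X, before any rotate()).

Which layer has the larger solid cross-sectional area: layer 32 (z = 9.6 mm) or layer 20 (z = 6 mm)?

layer 20 (z = 6 mm)

Layer 32 (z = 9.6): the cube is not intersected at this z (z outside [0, 7]); the cube at (3, 12) (footprint 6.5×19.5) is included at this height (area 126.75 mm²); the r=11.5 cylinder at (4.5, 13.5) contributes a regular 24-gon of circumradius 11.5 (area = (24/2)·11.500²·sin(360°/24) = 410.75 mm²); the r=5.5 cylinder at (7.5, 7.5) gives a regular 24-gon of circumradius 5.5 (constant along its height) (area = (24/2)·5.500²·sin(360°/24) = 93.95 mm²); Taking the union: the regions partially overlap — summed areas 631.45 mm² minus the doubly-counted overlap 172.41 mm² gives 459.04 mm² — area = 459.04 mm²; (whole slice rotated 45° about Z — lengths, areas and connectivity unchanged). So its area = 459.04 mm². Layer 20 (z = 6): the cube (footprint 12×20) is included at this height (area 240.00 mm²); the cube at (3, 12) (footprint 6.5×19.5) is included at this height (area 126.75 mm²); the cylinder at (4.5, 13.5): section is a regular 24-gon, circumradius r=11.5 (area = (24/2)·11.500²·sin(360°/24) = 410.75 mm²); the r=5.5 cylinder at (7.5, 7.5) gives a regular 24-gon of circumradius 5.5 (constant along its height) (area = (24/2)·5.500²·sin(360°/24) = 93.95 mm²); Merging all regions: the regions partially overlap — summed areas 871.45 mm² minus the doubly-counted overlap 383.14 mm² gives 488.30 mm² — area = 488.30 mm²; (whole slice rotated 45° about Z — lengths, areas and connectivity unchanged). So its area = 488.30 mm². Layer 20 is larger (488.30 vs 459.04 mm²).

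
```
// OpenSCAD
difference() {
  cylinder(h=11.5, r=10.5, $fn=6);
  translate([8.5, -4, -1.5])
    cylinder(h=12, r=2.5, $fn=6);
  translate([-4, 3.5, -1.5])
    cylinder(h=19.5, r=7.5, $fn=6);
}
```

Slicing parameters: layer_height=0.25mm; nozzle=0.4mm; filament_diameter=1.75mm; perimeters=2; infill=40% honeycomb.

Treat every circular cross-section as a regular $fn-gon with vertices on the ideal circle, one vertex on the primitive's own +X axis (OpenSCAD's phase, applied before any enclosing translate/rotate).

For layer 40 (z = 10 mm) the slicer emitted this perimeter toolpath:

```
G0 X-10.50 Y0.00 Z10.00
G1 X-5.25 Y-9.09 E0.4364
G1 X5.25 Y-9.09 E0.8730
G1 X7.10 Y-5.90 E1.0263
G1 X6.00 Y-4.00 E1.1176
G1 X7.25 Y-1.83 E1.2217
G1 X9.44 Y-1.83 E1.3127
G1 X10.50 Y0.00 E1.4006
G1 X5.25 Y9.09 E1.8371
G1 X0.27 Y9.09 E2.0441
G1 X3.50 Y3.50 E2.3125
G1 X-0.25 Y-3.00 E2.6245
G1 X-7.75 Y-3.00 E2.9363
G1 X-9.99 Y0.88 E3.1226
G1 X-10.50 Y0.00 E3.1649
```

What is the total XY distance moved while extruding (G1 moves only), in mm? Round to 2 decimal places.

Sum the Euclidean lengths of each G1 segment: total = 76.12 mm.

76.12 mm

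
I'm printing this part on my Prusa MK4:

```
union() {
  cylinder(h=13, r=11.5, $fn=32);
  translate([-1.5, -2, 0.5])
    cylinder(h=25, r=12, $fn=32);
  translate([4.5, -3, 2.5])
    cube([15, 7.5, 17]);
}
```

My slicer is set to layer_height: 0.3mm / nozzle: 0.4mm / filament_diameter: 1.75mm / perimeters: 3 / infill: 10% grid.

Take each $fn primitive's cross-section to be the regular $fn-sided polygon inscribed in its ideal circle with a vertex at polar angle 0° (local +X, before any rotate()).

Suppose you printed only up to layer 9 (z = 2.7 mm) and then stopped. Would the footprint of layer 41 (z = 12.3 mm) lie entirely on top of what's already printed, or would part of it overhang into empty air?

entirely on top

Compare the two slices. At z = 2.7: the r=11.5 cylinder gives a regular 32-gon of circumradius 11.5 (constant along its height) (area = (32/2)·11.500²·sin(360°/32) = 412.81 mm²); the r=12 cylinder at (-1.5, -2) contributes a regular 32-gon of circumradius 12 (area = (32/2)·12.000²·sin(360°/32) = 449.49 mm²); the cube at (4.5, -3) (footprint 15×7.5) is included at this height (area 112.50 mm²); Merging all regions: the regions partially overlap — summed areas 974.80 mm² minus the doubly-counted overlap 422.00 mm² gives 552.80 mm² — area = 552.80 mm². At z = 12.3: the r=11.5 cylinder gives a regular 32-gon of circumradius 11.5 (constant along its height) (area = (32/2)·11.500²·sin(360°/32) = 412.81 mm²); the r=12 cylinder at (-1.5, -2) contributes a regular 32-gon of circumradius 12 (area = (32/2)·12.000²·sin(360°/32) = 449.49 mm²); the cube at (4.5, -3) is present — its section is the full 15×7.5 rectangle (area 112.50 mm²); Taking the union: the regions partially overlap — summed areas 974.80 mm² minus the doubly-counted overlap 422.00 mm² gives 552.80 mm² — area = 552.80 mm². Checking containment: the cross-section at z = 12.3 is a subset of the cross-section at z = 2.7.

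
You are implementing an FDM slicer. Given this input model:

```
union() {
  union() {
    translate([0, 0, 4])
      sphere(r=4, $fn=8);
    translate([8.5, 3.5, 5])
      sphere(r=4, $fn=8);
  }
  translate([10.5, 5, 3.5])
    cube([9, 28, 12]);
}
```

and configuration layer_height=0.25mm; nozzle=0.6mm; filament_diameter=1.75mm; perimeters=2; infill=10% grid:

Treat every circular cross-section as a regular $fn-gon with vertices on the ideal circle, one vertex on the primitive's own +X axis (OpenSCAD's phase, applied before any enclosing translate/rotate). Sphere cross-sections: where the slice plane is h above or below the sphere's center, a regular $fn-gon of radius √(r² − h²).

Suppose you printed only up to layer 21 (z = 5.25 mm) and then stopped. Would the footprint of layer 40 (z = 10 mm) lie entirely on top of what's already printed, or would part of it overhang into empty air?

entirely on top

Compare the two slices. At z = 5.25: the r=4 sphere slices to a regular 8-gon of circumradius 3.800 (√(r²−h²) with h=1.25 from center) (area = (8/2)·3.800²·sin(360°/8) = 40.84 mm²); the r=4 sphere at (8.5, 3.5) contributes a regular 8-gon of circumradius √(4²−0.25²) = 3.992 (area = (8/2)·3.992²·sin(360°/8) = 45.08 mm²); Combining (union): the 2 present regions are separate (no shared area or edge), so areas and boundary lengths simply add and each stays a separate island — area = 85.91 mm²; the 9×28 cube at (10.5, 5) contributes its full rectangle (area 252.00 mm²); Combining (union): the regions partially overlap — summed areas 337.91 mm² minus the doubly-counted overlap 1.59 mm² gives 336.32 mm² — area = 336.32 mm². At z = 10: the sphere does not reach this height (|z−center|=6.000 > r=4); the sphere at (8.5, 3.5) does not reach this height (|z−center|=5.000 > r=4); Taking the union: nothing is present at this height; the cube at (10.5, 5) is present — its section is the full 9×28 rectangle (area 252.00 mm²); Taking the union: only the 9×28 cube at (10.5, 5) is present, so the union is just that shape — area = 252.00 mm². Checking containment: the cross-section at z = 10 is a subset of the cross-section at z = 5.25.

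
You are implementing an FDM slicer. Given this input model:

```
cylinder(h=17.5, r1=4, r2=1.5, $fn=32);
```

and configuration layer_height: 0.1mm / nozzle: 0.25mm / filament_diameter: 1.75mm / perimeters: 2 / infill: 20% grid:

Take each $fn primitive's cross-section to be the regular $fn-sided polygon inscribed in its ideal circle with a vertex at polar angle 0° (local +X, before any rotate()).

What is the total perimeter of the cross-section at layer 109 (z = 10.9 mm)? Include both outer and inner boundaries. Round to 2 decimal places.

15.32 mm

At z = 10.9 mm: the cone (r1=4→r2=1.5) has section circumradius 2.443 here — a regular 32-gon (perimeter = 2·32·2.443·sin(180°/32) = 15.32 mm). Overall, the cross-section is a single solid region. Total boundary length (outer) = 15.32 mm.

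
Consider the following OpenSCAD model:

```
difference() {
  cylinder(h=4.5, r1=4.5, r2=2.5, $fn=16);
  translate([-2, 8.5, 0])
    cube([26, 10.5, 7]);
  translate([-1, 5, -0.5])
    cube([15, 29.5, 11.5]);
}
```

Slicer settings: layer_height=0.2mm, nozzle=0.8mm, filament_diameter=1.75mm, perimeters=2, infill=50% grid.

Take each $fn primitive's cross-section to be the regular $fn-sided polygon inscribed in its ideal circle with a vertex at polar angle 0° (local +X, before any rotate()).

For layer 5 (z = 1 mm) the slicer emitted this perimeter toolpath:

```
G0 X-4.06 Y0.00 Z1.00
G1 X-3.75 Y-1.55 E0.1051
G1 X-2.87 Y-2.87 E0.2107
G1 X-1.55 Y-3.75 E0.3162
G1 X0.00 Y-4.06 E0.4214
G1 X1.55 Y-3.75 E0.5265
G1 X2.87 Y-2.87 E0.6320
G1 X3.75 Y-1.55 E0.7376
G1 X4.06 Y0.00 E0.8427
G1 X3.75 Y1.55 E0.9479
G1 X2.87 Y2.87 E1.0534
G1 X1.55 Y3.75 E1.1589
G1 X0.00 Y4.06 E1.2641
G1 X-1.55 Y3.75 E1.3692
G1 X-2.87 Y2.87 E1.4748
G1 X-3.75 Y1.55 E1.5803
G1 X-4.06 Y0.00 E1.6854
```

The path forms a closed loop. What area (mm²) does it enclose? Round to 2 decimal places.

Apply the shoelace formula to the sequence of (X, Y) vertices; enclosed area = 50.43 mm².

50.43 mm²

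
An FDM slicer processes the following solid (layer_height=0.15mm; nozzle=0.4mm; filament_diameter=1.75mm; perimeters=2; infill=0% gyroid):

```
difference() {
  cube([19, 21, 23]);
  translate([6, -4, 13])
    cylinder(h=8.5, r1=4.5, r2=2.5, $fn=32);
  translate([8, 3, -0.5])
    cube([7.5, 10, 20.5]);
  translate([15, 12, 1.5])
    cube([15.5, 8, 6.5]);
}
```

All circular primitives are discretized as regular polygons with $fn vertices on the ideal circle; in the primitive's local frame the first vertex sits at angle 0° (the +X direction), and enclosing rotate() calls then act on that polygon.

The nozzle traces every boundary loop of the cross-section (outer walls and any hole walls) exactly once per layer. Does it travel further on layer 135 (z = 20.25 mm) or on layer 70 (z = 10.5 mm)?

layer 70 (z = 10.5 mm)

Layer 135 (z = 20.25): the cube (footprint 19×21) is included at this height (perimeter 80.00 mm); the cone at (6, -4): at t=0.853 of its height the radius interpolates to r₁+(r₂−r₁)t = 2.794, giving a regular 32-gon of that circumradius (perimeter = 2·32·2.794·sin(180°/32) = 17.53 mm); the cube at (8, 3) is not intersected at this z (z outside [-0.5, 20]); the cube at (15, 12) is absent (z outside [1.5, 8]); Taking the first minus the rest: starting from the 19×21 cube, the cone at (6, -4) misses the remaining region (no effect) — boundary = 80.00 mm. So its perimeter = 80.00 mm. Layer 70 (z = 10.5): the 19×21 cube contributes its full rectangle (perimeter 80.00 mm); the cone at (6, -4) does not reach this height (z outside [13, 21.5]); the cube at (8, 3) (footprint 7.5×10) is included at this height (perimeter 35.00 mm); the cube at (15, 12) is absent (z outside [1.5, 8]); After the difference (first − rest): starting from the 19×21 cube, the 7.5×10 cube at (8, 3) lies wholly inside it (removes its full 75.00 mm² and its 35.00 mm outline becomes a hole wall) — boundary (outer + 1 inner loop) = 115.00 mm. So its perimeter = 115.00 mm. Layer 70 is larger (115.00 vs 80.00 mm).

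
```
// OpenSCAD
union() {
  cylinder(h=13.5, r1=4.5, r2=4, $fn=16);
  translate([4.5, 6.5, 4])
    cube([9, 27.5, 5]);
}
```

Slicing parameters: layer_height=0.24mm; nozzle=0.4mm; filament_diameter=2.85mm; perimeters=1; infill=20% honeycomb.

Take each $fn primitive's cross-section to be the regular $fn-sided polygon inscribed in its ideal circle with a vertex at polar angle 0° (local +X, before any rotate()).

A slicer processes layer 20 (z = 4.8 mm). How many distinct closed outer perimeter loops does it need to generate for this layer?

2

At z = 4.8 mm: the cone (r1=4.5→r2=4) has section circumradius 4.322 here — a regular 16-gon; the cube at (4.5, 6.5) (footprint 9×27.5) is included at this height; Combining (union): the 2 present regions are separate (no shared area or edge), so areas and boundary lengths simply add and each stays a separate island — 2 connected regions. The result has 2 disconnected regions.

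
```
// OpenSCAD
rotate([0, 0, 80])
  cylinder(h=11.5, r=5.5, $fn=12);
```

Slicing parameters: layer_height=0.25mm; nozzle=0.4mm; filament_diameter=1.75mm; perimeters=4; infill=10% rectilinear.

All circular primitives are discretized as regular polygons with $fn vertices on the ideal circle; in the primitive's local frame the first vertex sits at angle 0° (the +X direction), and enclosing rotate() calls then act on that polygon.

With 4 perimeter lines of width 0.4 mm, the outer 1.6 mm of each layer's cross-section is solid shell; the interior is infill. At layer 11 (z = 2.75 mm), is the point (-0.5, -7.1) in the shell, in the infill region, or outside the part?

outside

At z = 2.75 mm: the cylinder: section is a regular 12-gon, circumradius r=5.5; (rotated 80° about Z; rotation is an isometry so areas/perimeters/island counts are preserved). Overall, the cross-section is a single solid region. Undo the 80° rotation: the query point maps to (-7.079, -0.740) in the un-rotated model frame. The nearest boundary edge runs (-5.50, 0.00)→(-4.76, -2.75); distance from the point to it = 1.72 mm. The point is not inside any of the regions above, so it lies outside the cross-section (1.72 mm from the nearest boundary).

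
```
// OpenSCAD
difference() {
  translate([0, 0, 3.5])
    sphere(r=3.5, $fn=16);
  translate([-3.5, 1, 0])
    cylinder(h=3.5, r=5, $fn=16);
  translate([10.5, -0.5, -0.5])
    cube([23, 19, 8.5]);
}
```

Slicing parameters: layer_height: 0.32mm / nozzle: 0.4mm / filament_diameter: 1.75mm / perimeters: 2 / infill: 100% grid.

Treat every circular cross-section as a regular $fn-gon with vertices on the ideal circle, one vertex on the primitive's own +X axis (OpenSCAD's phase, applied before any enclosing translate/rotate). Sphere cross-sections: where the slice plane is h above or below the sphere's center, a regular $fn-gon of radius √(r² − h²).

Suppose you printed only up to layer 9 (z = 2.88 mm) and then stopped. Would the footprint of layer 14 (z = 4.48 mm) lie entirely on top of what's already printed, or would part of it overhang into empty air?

part overhangs

Compare the two slices. At z = 2.88: the sphere: section is a regular 16-gon, circumradius = √(r²−h²) = √(3.5²−0.62²) = 3.445 (area = (16/2)·3.445²·sin(360°/16) = 36.33 mm²); the r=5 cylinder at (-3.5, 1) gives a regular 16-gon of circumradius 5 (constant along its height) (area = (16/2)·5.000²·sin(360°/16) = 76.54 mm²); the cube at (10.5, -0.5) (footprint 23×19) is included at this height (area 437.00 mm²); After the difference (first − rest): starting from the r=3.5 sphere (36.33 mm²), the r=5 cylinder at (-3.5, 1) partially overlaps it — only the 24.09 mm² overlap (of its 76.54 mm²) is removed, clipping the outline; the 23×19 cube at (10.5, -0.5) misses the remaining region (no effect) — area = 12.23 mm². At z = 4.48: the r=3.5 sphere slices to a regular 16-gon of circumradius 3.360 (√(r²−h²) with h=0.98 from center) (area = (16/2)·3.360²·sin(360°/16) = 34.56 mm²); the cylinder at (-3.5, 1) is absent (z outside [0, 3.5]); the 23×19 cube at (10.5, -0.5) contributes its full rectangle (area 437.00 mm²); Subtracting the remaining from the first: starting from the r=3.5 sphere (34.56 mm²), the 23×19 cube at (10.5, -0.5) misses the remaining region (no effect) — area = 34.56 mm². Checking containment: at z = 4.48 the cross-section extends beyond the z = 2.88 cross-section by about 23.22 mm².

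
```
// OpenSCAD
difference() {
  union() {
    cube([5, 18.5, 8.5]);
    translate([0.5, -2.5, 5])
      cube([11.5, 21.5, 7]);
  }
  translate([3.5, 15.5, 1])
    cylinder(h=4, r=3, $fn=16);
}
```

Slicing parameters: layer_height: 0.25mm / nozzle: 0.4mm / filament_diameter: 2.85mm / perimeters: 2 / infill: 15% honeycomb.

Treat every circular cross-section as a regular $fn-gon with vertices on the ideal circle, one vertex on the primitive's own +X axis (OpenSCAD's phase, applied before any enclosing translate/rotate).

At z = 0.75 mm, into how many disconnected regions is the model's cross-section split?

1

At z = 0.75 mm: the cube (footprint 5×18.5) is included at this height; the cube at (0.5, -2.5) does not reach this height (z outside [5, 12]); Combining (union): only the 5×18.5 cube is present, so the union is just that shape — 1 connected region; the cylinder at (3.5, 15.5) is absent (z outside [1, 5]); After the difference (first − rest): none of the subtracted shapes is present at this height, so that combined region is unchanged — 1 connected region. The result has 1 disconnected region.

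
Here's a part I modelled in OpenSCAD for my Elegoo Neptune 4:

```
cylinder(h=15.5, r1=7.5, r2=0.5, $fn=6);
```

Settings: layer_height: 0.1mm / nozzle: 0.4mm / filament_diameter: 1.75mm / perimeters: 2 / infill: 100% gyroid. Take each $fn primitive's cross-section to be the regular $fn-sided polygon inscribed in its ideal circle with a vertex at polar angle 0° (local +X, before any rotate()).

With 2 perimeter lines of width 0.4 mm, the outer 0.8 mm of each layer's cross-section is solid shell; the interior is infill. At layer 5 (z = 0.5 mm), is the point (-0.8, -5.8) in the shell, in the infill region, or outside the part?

At z = 0.5 mm: the cone contributes a regular 6-gon of circumradius 7.274 (interpolated between r1=7.5 and r2=0.5 at t=0.032). Overall, the cross-section is a single solid region. The nearest boundary edge runs (-3.64, -6.30)→(3.64, -6.30); distance from the point to it = 0.50 mm. The point is inside the cross-section, 0.50 mm from the nearest boundary — within the 0.8 mm shell band (2 × 0.4).

shell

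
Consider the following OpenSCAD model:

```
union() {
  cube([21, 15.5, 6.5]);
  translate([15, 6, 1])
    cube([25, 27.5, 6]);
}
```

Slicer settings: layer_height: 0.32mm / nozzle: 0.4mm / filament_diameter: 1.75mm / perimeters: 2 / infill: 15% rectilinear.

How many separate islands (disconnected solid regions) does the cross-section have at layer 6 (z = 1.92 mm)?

1

At z = 1.92 mm: the cube is present — its section is the full 21×15.5 rectangle; the cube at (15, 6) (footprint 25×27.5) is included at this height; Merging all regions: the regions partially overlap (shared area 57.00 mm²), so overlapping operands fuse into one piece — 1 connected region. Overall, the cross-section is a single solid region. Island count = 1.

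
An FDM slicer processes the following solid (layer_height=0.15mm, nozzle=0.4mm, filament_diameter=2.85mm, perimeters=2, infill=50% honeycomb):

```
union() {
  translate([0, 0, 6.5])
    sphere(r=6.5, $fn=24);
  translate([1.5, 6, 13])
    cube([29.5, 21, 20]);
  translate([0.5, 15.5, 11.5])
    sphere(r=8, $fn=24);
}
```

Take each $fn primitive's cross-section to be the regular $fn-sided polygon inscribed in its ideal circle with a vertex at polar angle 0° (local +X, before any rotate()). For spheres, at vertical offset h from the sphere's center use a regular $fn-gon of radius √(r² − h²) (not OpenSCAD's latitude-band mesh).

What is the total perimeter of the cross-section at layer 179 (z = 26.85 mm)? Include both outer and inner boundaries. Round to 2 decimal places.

At z = 26.85 mm: the sphere is absent (|z−center|=20.350 > r=6.5); the 29.5×21 cube at (1.5, 6) contributes its full rectangle (perimeter 101.00 mm); the sphere at (0.5, 15.5) is not intersected at this z (|z−center|=15.350 > r=8); Combining (union): only the 29.5×21 cube at (1.5, 6) is present, so the union is just that shape — boundary = 101.00 mm. Overall, the cross-section is a single solid region. Total boundary length (outer) = 101.00 mm.

101.00 mm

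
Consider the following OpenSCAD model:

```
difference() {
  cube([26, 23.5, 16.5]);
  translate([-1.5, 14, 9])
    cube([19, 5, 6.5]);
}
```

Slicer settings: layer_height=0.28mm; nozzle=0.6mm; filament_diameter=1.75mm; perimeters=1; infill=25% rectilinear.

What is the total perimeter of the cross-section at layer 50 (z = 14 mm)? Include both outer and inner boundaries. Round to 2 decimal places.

134.00 mm

At z = 14 mm: the 26×23.5 cube contributes its full rectangle (perimeter 99.00 mm); the 19×5 cube at (-1.5, 14) contributes its full rectangle (perimeter 48.00 mm); Taking the first minus the rest: starting from the 26×23.5 cube, the 19×5 cube at (-1.5, 14) partially overlaps it — only the 87.50 mm² overlap (of its 95.00 mm²) is removed, clipping the outline — boundary = 134.00 mm. Overall, the cross-section is a single solid region. Total boundary length (outer) = 134.00 mm.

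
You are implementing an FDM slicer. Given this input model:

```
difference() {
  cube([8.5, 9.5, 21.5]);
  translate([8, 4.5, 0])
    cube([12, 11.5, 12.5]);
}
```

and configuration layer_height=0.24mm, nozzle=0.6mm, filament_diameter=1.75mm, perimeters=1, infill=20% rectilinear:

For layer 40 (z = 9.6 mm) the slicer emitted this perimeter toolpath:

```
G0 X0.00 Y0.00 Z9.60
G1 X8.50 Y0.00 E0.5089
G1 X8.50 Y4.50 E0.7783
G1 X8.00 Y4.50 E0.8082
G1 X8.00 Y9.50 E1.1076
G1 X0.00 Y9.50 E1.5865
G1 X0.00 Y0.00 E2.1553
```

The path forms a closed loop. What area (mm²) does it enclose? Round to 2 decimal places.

Apply the shoelace formula to the sequence of (X, Y) vertices; enclosed area = 78.25 mm².

78.25 mm²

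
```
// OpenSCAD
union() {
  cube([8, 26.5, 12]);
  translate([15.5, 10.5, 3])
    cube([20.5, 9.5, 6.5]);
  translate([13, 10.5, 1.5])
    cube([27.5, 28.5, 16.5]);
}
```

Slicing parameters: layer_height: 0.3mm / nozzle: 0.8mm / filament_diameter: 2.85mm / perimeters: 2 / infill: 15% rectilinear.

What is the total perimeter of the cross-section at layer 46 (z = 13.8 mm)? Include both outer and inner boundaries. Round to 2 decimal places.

At z = 13.8 mm: the cube is not intersected at this z (z outside [0, 12]); the cube at (15.5, 10.5) does not reach this height (z outside [3, 9.5]); the 27.5×28.5 cube at (13, 10.5) contributes its full rectangle (perimeter 112.00 mm); Merging all regions: only the 27.5×28.5 cube at (13, 10.5) is present, so the union is just that shape — boundary = 112.00 mm. Overall, the cross-section is a single solid region. Total boundary length (outer) = 112.00 mm.

112.00 mm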